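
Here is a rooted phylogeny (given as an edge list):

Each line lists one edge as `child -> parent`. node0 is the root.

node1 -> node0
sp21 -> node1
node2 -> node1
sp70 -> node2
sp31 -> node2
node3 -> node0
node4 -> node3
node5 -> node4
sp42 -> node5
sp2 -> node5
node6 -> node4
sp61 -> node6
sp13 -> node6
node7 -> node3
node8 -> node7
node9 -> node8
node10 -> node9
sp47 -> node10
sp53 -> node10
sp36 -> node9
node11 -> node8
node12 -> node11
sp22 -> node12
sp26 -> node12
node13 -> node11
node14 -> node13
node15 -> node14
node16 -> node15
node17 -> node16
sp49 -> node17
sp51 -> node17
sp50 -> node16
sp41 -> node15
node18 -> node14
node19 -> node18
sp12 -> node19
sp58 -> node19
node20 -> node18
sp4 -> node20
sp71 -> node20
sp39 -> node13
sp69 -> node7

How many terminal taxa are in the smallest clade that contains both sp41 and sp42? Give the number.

19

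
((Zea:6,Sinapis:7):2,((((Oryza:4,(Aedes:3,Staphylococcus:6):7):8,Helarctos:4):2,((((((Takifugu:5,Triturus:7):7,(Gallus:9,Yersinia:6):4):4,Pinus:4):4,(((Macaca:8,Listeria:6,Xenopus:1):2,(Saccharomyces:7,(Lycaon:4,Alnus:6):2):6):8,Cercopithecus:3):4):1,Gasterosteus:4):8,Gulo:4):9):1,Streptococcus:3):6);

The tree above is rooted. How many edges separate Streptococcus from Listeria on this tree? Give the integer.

9

The MRCA of Streptococcus and Listeria is the node subtending ((((Oryza,(Aedes,Staphylococcus)),Helarctos),((((((Takifugu,Triturus),(Gallus,Yersinia)),Pinus),(((Macaca,Listeria,Xenopus),(Saccharomyces,(Lycaon,Alnus))),Cercopithecus)),Gasterosteus),Gulo)),Streptococcus).
From Streptococcus up to that node: 1 branch. From Listeria up to the same node: 8 branches. Total: 1 + 8 = 9.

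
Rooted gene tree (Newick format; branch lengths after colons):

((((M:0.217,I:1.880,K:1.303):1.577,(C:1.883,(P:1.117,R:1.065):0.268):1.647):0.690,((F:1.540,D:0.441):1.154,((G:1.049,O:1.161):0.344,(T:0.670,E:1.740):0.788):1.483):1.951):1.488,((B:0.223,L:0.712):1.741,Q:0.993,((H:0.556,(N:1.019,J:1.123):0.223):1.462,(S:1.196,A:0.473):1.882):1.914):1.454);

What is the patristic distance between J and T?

The path runs J → … → MRCA → … → T; the MRCA is the root of the tree.
Branch lengths along that path: 1.123 + 0.223 + 1.462 + 1.914 + 1.454 + 1.488 + 1.951 + 1.483 + 0.788 + 0.670 = 12.556.

12.556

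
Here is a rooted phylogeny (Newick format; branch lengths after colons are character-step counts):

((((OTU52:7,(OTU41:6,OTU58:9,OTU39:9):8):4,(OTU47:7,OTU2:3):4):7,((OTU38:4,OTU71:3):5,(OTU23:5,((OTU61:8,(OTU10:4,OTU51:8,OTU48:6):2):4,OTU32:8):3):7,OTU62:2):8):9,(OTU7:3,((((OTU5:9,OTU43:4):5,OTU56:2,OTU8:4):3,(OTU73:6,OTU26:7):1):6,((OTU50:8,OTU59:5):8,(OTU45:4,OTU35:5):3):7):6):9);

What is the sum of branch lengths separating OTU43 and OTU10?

The path runs OTU43 → … → MRCA → … → OTU10; the MRCA is the root of the tree.
Branch lengths along that path: 4 + 5 + 3 + 6 + 6 + 9 + 9 + 8 + 7 + 3 + 4 + 2 + 4 = 70.

70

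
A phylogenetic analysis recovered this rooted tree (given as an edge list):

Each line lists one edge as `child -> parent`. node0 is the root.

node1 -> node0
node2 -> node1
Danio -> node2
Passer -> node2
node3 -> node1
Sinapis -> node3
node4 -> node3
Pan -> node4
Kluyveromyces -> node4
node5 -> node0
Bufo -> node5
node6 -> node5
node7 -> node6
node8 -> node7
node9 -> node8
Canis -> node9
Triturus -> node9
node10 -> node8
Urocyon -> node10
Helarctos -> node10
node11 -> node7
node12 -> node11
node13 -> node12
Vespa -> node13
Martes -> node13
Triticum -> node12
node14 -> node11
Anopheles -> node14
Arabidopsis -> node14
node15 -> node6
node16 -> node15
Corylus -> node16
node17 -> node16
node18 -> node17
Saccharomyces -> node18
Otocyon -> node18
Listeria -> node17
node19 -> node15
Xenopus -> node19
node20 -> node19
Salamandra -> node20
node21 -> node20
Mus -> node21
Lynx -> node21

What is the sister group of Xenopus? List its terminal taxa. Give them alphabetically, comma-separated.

Lynx, Mus, Salamandra

Xenopus attaches to the tree at the node subtending (Xenopus,(Salamandra,(Mus,Lynx))).
The other lineage descending from that same node — the sister group — is (Salamandra,(Mus,Lynx)); its 3 tips in alphabetical order are the answer.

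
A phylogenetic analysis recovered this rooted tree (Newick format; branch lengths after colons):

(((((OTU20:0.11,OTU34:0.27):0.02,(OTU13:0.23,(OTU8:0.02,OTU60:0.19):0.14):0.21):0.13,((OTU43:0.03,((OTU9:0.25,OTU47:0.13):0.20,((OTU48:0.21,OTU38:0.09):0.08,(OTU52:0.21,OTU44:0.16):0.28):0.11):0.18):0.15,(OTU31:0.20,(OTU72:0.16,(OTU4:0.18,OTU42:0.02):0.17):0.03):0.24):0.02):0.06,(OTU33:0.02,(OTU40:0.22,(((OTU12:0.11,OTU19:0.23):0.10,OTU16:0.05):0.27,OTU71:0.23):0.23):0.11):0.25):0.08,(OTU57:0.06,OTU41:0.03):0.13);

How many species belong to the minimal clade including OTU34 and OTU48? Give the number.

16

The MRCA of OTU34 and OTU48 is the node subtending (((OTU20,OTU34),(OTU13,(OTU8,OTU60))),((OTU43,((OTU9,OTU47),((OTU48,OTU38),(OTU52,OTU44)))),(OTU31,(OTU72,(OTU4,OTU42))))).
That clade contains 16 terminal taxa: OTU13, OTU20, OTU31, OTU34, OTU38, OTU4, OTU42, OTU43, OTU44, OTU47, OTU48, OTU52, OTU60, OTU72, OTU8, OTU9.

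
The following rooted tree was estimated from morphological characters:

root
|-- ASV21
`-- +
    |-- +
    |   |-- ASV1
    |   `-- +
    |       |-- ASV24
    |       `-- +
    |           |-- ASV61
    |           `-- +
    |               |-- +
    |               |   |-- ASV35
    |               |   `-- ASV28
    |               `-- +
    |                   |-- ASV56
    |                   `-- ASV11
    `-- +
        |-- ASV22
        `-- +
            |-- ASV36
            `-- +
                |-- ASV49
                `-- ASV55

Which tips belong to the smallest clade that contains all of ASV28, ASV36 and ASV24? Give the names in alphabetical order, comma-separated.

ASV1, ASV11, ASV22, ASV24, ASV28, ASV35, ASV36, ASV49, ASV55, ASV56, ASV61

Tracing ASV28: it sits inside (ASV35,ASV28).
Tracing ASV36: it sits inside (ASV36,(ASV49,ASV55)).
Tracing ASV24: it sits inside (ASV24,(ASV61,((ASV35,ASV28),(ASV56,ASV11)))).
The smallest clade enclosing all 3 is ((ASV1,(ASV24,(ASV61,((ASV35,ASV28),(ASV56,ASV11))))),(ASV22,(ASV36,(ASV49,ASV55)))); the answer is its 11 terminal taxa in alphabetical order.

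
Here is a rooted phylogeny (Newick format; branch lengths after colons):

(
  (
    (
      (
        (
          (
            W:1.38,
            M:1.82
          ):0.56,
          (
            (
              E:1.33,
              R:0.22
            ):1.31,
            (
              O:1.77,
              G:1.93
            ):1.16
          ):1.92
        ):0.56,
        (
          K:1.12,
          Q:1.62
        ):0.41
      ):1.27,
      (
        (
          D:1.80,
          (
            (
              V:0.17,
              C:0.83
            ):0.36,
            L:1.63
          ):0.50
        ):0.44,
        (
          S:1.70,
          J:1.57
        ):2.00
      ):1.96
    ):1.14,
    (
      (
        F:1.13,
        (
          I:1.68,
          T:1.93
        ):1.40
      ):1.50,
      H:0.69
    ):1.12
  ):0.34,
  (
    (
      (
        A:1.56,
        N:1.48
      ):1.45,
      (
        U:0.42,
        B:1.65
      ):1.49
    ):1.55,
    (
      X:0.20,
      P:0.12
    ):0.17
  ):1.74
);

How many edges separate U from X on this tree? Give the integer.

5

The MRCA of U and X is the node subtending (((A,N),(U,B)),(X,P)).
From U up to that node: 3 branches. From X up to the same node: 2 branches. Total: 3 + 2 = 5.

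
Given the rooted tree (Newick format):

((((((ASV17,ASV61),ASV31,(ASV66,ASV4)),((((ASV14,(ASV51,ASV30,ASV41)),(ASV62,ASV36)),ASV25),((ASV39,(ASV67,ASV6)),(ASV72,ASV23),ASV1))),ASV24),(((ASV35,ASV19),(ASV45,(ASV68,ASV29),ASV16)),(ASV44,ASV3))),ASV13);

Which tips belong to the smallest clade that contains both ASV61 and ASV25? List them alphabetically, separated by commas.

ASV1, ASV14, ASV17, ASV23, ASV25, ASV30, ASV31, ASV36, ASV39, ASV4, ASV41, ASV51, ASV6, ASV61, ASV62, ASV66, ASV67, ASV72

Tracing ASV61: it sits inside (ASV17,ASV61).
Tracing ASV25: it sits inside (((ASV14,(ASV51,ASV30,ASV41)),(ASV62,ASV36)),ASV25).
The smallest clade enclosing both is (((ASV17,ASV61),ASV31,(ASV66,ASV4)),((((ASV14,(ASV51,ASV30,ASV41)),(ASV62,ASV36)),ASV25),((ASV39,(ASV67,ASV6)),(ASV72,ASV23),ASV1))); the answer is its 18 terminal taxa in alphabetical order.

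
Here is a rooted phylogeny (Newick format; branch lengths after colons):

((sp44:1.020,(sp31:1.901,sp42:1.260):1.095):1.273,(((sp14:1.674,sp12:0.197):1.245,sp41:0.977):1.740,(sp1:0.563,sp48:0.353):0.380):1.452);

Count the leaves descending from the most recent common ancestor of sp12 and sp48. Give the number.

The MRCA of sp12 and sp48 is the node subtending (((sp14,sp12),sp41),(sp1,sp48)).
That clade contains 5 terminal taxa: sp1, sp12, sp14, sp41, sp48.

5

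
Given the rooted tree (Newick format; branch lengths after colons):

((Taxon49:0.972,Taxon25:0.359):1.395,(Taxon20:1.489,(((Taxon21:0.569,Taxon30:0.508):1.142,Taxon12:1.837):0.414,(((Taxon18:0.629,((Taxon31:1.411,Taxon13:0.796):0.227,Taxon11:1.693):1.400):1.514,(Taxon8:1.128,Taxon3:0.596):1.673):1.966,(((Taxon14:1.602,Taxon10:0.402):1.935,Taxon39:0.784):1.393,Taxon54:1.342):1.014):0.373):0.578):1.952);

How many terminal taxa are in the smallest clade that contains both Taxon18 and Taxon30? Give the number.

The MRCA of Taxon18 and Taxon30 is the node subtending (((Taxon21,Taxon30),Taxon12),(((Taxon18,((Taxon31,Taxon13),Taxon11)),(Taxon8,Taxon3)),(((Taxon14,Taxon10),Taxon39),Taxon54))).
That clade contains 13 terminal taxa: Taxon10, Taxon11, Taxon12, Taxon13, Taxon14, Taxon18, Taxon21, Taxon3, Taxon30, Taxon31, Taxon39, Taxon54, Taxon8.

13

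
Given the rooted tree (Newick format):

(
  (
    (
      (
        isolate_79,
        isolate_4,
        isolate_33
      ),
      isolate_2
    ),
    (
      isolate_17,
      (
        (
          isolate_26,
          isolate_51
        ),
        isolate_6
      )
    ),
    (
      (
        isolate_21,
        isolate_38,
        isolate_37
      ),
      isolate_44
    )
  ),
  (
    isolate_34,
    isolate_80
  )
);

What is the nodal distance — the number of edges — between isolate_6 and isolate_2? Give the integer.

5

The MRCA of isolate_6 and isolate_2 is the node subtending (((isolate_79,isolate_4,isolate_33),isolate_2),(isolate_17,((isolate_26,isolate_51),isolate_6)),((isolate_21,isolate_38,isolate_37),isolate_44)).
From isolate_6 up to that node: 3 branches. From isolate_2 up to the same node: 2 branches. Total: 3 + 2 = 5.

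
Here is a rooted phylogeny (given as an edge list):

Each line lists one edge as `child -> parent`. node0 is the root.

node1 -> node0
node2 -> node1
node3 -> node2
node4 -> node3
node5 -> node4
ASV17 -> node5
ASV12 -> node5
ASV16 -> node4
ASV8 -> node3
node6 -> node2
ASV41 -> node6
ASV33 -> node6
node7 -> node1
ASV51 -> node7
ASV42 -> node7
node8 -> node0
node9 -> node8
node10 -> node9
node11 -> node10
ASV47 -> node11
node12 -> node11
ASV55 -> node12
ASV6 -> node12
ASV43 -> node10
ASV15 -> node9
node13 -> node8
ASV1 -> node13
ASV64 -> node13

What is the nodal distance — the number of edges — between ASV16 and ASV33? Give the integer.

The MRCA of ASV16 and ASV33 is the node subtending ((((ASV17,ASV12),ASV16),ASV8),(ASV41,ASV33)).
From ASV16 up to that node: 3 branches. From ASV33 up to the same node: 2 branches. Total: 3 + 2 = 5.

5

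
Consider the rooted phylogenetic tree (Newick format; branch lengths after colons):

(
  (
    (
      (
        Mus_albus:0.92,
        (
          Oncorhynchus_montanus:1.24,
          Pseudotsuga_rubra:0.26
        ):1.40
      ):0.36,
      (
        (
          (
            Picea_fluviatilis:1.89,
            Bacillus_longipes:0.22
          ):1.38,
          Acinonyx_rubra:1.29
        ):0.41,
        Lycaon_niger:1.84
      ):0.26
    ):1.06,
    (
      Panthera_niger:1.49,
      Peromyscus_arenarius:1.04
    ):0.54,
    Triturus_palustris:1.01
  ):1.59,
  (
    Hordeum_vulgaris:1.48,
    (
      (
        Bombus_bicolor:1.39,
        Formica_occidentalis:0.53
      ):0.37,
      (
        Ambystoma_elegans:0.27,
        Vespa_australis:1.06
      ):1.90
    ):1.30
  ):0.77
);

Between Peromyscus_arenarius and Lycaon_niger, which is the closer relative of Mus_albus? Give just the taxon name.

The MRCA of Mus_albus and Lycaon_niger subtends ((Mus_albus,(Oncorhynchus_montanus,Pseudotsuga_rubra)),(((Picea_fluviatilis,Bacillus_longipes),Acinonyx_rubra),Lycaon_niger)) (7 taxa).
The MRCA of Mus_albus and Peromyscus_arenarius subtends (((Mus_albus,(Oncorhynchus_montanus,Pseudotsuga_rubra)),(((Picea_fluviatilis,Bacillus_longipes),Acinonyx_rubra),Lycaon_niger)),(Panthera_niger,Peromyscus_arenarius),Triturus_palustris) (10 taxa).
The first is nested inside the second, so Mus_albus shares a more recent common ancestor with Lycaon_niger.

Lycaon_niger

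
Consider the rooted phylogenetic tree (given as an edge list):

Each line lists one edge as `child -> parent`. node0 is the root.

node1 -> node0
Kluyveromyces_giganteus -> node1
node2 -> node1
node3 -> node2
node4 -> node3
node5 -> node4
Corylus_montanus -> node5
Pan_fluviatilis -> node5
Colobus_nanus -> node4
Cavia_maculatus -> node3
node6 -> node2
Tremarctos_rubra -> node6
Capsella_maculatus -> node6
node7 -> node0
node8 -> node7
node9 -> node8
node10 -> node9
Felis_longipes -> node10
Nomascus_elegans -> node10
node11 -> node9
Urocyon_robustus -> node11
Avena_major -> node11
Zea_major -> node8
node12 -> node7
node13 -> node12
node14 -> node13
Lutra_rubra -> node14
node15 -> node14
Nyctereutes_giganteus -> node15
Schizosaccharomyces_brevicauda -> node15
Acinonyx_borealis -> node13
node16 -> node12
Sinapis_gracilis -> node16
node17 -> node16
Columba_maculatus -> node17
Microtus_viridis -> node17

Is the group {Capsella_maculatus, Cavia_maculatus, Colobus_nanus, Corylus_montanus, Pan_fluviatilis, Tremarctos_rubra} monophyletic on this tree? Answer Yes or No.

The most recent common ancestor of these taxa subtends ((((Corylus_montanus,Pan_fluviatilis),Colobus_nanus),Cavia_maculatus),(Tremarctos_rubra,Capsella_maculatus)).
That clade has exactly 6 tips — every listed taxon and nothing else — so the group is monophyletic.

Yes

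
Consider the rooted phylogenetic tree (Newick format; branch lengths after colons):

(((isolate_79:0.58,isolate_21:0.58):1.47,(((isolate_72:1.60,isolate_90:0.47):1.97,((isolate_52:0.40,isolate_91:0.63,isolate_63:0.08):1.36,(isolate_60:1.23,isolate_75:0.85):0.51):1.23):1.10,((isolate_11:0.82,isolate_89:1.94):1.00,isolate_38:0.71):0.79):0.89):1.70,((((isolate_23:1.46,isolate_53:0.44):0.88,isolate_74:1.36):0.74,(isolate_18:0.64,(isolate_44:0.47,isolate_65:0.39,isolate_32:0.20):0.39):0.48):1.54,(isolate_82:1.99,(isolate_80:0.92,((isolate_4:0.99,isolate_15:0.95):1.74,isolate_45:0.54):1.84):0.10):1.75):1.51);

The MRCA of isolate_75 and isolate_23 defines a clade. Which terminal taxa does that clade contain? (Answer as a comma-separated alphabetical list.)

Tracing isolate_75: it sits inside (isolate_60,isolate_75).
Tracing isolate_23: it sits inside (isolate_23,isolate_53).
The smallest clade enclosing both is the whole tree (their MRCA is the root), so the answer is all 24 tips in alphabetical order.

isolate_11, isolate_15, isolate_18, isolate_21, isolate_23, isolate_32, isolate_38, isolate_4, isolate_44, isolate_45, isolate_52, isolate_53, isolate_60, isolate_63, isolate_65, isolate_72, isolate_74, isolate_75, isolate_79, isolate_80, isolate_82, isolate_89, isolate_90, isolate_91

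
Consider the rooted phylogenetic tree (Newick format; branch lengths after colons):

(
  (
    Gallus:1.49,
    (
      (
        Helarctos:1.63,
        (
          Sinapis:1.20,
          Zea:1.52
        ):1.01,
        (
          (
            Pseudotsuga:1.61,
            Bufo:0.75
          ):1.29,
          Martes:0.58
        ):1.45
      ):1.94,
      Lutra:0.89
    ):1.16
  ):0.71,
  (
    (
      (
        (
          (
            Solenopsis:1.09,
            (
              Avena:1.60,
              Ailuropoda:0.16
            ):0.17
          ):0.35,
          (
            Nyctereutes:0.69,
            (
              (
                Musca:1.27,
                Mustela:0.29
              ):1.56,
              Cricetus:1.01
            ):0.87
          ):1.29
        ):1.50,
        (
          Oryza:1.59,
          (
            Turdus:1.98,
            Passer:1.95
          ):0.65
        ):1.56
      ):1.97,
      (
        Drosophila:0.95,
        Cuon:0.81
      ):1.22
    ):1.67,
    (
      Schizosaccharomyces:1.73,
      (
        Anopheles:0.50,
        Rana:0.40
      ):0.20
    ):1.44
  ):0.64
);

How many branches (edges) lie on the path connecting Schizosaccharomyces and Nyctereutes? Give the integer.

7

The MRCA of Schizosaccharomyces and Nyctereutes is the node subtending (((((Solenopsis,(Avena,Ailuropoda)),(Nyctereutes,((Musca,Mustela),Cricetus))),(Oryza,(Turdus,Passer))),(Drosophila,Cuon)),(Schizosaccharomyces,(Anopheles,Rana))).
From Schizosaccharomyces up to that node: 2 branches. From Nyctereutes up to the same node: 5 branches. Total: 2 + 5 = 7.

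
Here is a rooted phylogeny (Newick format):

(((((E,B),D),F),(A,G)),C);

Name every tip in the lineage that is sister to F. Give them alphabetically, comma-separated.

B, D, E

F attaches to the tree at the node subtending (((E,B),D),F).
The other lineage descending from that same node — the sister group — is ((E,B),D); its 3 tips in alphabetical order are the answer.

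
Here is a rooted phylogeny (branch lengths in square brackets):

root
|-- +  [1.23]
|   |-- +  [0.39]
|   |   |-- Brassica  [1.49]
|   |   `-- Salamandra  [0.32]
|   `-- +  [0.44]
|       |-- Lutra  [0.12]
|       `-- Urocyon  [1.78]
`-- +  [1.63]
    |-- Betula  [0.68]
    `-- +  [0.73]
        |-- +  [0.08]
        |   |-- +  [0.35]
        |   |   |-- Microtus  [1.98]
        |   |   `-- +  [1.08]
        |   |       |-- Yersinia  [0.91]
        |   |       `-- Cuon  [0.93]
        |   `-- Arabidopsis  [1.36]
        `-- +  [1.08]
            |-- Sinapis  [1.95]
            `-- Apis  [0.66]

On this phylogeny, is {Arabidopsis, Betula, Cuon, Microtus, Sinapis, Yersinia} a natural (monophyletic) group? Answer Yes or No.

No

The MRCA of the listed taxa subtends (Betula,(((Microtus,(Yersinia,Cuon)),Arabidopsis),(Sinapis,Apis))).
That clade also contains Apis, which is not in the proposed group, so the group is not monophyletic.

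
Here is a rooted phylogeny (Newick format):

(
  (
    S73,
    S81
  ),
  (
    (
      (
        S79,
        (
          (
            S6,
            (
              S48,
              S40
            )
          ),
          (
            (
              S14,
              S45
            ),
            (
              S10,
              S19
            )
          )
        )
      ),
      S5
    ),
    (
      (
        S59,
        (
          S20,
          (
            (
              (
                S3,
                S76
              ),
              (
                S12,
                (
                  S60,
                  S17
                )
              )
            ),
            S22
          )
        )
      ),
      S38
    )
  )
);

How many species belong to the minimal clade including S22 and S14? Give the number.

The MRCA of S22 and S14 is the node subtending (((S79,((S6,(S48,S40)),((S14,S45),(S10,S19)))),S5),((S59,(S20,(((S3,S76),(S12,(S60,S17))),S22))),S38)).
That clade contains 18 terminal taxa: S10, S12, S14, S17, S19, S20, S22, S3, S38, S40, S45, S48, S5, S59, S6, S60, S76, S79.

18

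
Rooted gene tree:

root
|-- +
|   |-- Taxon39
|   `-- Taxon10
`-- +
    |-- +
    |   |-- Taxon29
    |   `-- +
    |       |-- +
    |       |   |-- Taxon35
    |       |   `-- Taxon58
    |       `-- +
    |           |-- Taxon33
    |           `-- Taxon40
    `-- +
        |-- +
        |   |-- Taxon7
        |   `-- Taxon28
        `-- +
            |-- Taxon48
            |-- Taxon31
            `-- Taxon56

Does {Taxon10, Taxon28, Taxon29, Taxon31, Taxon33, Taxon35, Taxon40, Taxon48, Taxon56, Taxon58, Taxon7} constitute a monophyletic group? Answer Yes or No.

No

The MRCA of the listed taxa is the root, so the smallest clade containing them is the whole tree.
That clade also contains Taxon39, which is not in the proposed group, so the group is not monophyletic.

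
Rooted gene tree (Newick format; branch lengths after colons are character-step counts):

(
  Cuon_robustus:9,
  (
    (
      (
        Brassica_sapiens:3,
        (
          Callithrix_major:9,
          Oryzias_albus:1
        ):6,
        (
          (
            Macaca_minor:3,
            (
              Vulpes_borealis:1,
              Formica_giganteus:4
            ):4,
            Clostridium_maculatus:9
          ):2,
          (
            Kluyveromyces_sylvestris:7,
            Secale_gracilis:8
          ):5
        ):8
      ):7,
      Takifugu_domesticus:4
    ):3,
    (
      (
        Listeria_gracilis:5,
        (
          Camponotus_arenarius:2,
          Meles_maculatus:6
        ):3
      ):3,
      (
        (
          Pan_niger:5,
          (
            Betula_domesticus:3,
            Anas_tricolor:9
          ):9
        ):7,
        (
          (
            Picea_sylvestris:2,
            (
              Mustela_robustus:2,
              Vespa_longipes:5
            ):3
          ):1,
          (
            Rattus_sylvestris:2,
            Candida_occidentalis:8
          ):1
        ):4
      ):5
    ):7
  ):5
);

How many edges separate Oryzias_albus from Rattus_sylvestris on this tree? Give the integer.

The MRCA of Oryzias_albus and Rattus_sylvestris is the node subtending (((Brassica_sapiens,(Callithrix_major,Oryzias_albus),((Macaca_minor,(Vulpes_borealis,Formica_giganteus),Clostridium_maculatus),(Kluyveromyces_sylvestris,Secale_gracilis))),Takifugu_domesticus),((Listeria_gracilis,(Camponotus_arenarius,Meles_maculatus)),((Pan_niger,(Betula_domesticus,Anas_tricolor)),((Picea_sylvestris,(Mustela_robustus,Vespa_longipes)),(Rattus_sylvestris,Candida_occidentalis))))).
From Oryzias_albus up to that node: 4 branches. From Rattus_sylvestris up to the same node: 5 branches. Total: 4 + 5 = 9.

9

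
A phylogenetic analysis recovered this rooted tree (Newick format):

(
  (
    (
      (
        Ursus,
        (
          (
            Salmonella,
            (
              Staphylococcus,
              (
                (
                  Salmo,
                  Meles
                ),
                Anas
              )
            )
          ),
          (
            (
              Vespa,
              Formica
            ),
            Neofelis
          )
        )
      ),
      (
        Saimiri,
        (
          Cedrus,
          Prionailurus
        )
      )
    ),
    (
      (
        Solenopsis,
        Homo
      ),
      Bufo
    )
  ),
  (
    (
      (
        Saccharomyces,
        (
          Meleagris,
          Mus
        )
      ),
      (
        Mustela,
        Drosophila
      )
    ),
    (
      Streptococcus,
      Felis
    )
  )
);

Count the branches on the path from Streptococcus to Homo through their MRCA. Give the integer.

7

The MRCA of Streptococcus and Homo is the root of the tree.
From Streptococcus up to that node: 3 branches. From Homo up to the same node: 4 branches. Total: 3 + 4 = 7.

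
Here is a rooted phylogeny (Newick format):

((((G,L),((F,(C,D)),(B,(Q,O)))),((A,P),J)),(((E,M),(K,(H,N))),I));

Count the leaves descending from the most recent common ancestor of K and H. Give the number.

3

The MRCA of K and H is the node subtending (K,(H,N)).
That clade contains 3 terminal taxa: H, K, N.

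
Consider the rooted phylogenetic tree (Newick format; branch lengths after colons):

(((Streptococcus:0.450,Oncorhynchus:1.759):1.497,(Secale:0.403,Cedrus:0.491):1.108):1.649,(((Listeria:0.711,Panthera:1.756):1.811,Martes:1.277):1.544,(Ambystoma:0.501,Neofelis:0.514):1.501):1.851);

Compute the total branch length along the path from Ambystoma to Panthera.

The path runs Ambystoma → … → MRCA → … → Panthera; the MRCA is the node subtending (((Listeria,Panthera),Martes),(Ambystoma,Neofelis)).
Branch lengths along that path: 0.501 + 1.501 + 1.544 + 1.811 + 1.756 = 7.113.

7.113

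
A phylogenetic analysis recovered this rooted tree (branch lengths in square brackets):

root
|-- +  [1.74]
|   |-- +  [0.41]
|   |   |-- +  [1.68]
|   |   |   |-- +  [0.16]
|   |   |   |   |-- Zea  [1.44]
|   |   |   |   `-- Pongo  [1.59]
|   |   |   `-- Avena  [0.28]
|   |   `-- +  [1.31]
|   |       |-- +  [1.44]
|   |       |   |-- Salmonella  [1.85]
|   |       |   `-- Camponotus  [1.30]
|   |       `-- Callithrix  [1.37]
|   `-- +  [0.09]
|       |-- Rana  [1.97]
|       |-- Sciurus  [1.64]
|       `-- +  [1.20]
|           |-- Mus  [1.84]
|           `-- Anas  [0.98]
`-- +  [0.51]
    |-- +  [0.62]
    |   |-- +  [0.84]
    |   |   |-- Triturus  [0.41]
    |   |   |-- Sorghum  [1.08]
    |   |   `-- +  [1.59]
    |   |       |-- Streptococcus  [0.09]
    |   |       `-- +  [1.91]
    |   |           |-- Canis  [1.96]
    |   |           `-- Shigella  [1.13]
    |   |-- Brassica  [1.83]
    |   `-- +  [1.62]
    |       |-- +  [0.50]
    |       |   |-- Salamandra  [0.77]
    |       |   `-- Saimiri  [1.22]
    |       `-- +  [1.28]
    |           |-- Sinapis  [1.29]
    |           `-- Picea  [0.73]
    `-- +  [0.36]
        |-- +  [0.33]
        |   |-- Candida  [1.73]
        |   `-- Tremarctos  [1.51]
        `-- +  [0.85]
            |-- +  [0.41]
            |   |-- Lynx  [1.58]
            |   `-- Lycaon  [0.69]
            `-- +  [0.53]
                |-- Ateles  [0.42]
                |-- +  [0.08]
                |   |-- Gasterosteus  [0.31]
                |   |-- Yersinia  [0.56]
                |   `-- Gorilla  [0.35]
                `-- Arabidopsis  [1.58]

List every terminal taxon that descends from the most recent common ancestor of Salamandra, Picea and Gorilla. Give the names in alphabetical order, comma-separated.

Arabidopsis, Ateles, Brassica, Candida, Canis, Gasterosteus, Gorilla, Lycaon, Lynx, Picea, Saimiri, Salamandra, Shigella, Sinapis, Sorghum, Streptococcus, Tremarctos, Triturus, Yersinia

Tracing Salamandra: it sits inside (Salamandra,Saimiri).
Tracing Picea: it sits inside (Sinapis,Picea).
Tracing Gorilla: it sits inside (Gasterosteus,Yersinia,Gorilla).
The smallest clade enclosing all 3 is (((Triturus,Sorghum,(Streptococcus,(Canis,Shigella))),Brassica,((Salamandra,Saimiri),(Sinapis,Picea))),((Candida,Tremarctos),((Lynx,Lycaon),(Ateles,(Gasterosteus,Yersinia,Gorilla),Arabidopsis)))); the answer is its 19 terminal taxa in alphabetical order.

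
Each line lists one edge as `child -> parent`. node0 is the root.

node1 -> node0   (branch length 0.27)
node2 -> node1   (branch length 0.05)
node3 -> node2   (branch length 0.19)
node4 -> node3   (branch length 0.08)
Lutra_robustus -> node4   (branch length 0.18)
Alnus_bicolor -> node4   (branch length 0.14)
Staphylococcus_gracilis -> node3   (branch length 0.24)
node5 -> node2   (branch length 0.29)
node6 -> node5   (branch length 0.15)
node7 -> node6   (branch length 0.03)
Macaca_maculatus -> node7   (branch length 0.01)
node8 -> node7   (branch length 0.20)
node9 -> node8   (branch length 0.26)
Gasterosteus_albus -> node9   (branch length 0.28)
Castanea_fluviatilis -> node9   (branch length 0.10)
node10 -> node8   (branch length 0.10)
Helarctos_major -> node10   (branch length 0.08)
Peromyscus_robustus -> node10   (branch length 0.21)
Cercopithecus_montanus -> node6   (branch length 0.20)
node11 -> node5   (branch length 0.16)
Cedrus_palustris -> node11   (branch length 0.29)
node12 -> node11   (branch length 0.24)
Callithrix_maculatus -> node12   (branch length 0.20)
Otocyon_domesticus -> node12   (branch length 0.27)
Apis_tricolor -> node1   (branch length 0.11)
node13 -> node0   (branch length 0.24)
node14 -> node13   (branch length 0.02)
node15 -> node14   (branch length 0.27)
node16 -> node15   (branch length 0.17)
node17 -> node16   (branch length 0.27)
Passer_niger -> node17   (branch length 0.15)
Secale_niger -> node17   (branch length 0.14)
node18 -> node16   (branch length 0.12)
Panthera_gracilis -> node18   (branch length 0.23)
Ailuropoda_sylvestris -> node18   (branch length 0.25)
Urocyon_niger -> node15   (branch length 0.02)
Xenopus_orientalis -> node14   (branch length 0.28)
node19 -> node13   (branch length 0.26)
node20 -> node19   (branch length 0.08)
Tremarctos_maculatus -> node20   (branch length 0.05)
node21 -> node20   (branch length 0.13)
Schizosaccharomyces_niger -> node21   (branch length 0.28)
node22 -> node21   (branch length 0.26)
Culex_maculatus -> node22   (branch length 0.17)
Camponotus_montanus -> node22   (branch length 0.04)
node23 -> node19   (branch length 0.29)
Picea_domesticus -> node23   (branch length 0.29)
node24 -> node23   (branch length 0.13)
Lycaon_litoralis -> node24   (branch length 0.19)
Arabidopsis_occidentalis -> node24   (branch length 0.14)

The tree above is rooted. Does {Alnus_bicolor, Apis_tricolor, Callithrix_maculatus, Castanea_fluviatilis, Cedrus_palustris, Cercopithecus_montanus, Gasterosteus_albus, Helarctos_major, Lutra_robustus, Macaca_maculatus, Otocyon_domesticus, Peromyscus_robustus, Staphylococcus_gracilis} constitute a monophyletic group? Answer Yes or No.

Yes

The most recent common ancestor of these taxa subtends ((((Lutra_robustus,Alnus_bicolor),Staphylococcus_gracilis),(((Macaca_maculatus,((Gasterosteus_albus,Castanea_fluviatilis),(Helarctos_major,Peromyscus_robustus))),Cercopithecus_montanus),(Cedrus_palustris,(Callithrix_maculatus,Otocyon_domesticus)))),Apis_tricolor).
That clade has exactly 13 tips — every listed taxon and nothing else — so the group is monophyletic.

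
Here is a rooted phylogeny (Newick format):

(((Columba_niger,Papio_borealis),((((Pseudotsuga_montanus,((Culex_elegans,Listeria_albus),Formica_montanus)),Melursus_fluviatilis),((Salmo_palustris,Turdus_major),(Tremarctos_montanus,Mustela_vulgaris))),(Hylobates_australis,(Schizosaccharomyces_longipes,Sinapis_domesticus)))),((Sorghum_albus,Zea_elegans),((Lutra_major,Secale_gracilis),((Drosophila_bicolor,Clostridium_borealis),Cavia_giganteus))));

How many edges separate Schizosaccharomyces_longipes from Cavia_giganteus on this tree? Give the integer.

9

The MRCA of Schizosaccharomyces_longipes and Cavia_giganteus is the root of the tree.
From Schizosaccharomyces_longipes up to that node: 5 branches. From Cavia_giganteus up to the same node: 4 branches. Total: 5 + 4 = 9.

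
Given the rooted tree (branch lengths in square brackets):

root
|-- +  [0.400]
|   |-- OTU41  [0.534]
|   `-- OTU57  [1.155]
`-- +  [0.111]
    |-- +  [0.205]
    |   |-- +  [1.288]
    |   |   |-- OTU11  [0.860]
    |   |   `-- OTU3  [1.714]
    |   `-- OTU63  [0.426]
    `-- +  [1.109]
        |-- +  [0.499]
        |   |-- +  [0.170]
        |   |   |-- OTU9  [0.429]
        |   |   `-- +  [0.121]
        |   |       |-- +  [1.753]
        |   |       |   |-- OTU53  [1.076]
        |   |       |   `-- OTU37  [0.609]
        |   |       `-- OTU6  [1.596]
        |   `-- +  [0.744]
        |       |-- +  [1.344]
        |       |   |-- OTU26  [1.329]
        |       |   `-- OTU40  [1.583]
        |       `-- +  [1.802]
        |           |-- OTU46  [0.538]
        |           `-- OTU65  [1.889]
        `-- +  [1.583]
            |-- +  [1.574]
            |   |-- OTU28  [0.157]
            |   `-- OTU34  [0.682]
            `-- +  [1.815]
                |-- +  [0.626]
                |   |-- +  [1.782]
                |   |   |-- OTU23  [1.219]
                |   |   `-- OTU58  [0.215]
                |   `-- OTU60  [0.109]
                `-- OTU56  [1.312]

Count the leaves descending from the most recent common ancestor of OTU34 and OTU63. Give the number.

The MRCA of OTU34 and OTU63 is the node subtending (((OTU11,OTU3),OTU63),(((OTU9,((OTU53,OTU37),OTU6)),((OTU26,OTU40),(OTU46,OTU65))),((OTU28,OTU34),(((OTU23,OTU58),OTU60),OTU56)))).
That clade contains 17 terminal taxa: OTU11, OTU23, OTU26, OTU28, OTU3, OTU34, OTU37, OTU40, OTU46, OTU53, OTU56, OTU58, OTU6, OTU60, OTU63, OTU65, OTU9.

17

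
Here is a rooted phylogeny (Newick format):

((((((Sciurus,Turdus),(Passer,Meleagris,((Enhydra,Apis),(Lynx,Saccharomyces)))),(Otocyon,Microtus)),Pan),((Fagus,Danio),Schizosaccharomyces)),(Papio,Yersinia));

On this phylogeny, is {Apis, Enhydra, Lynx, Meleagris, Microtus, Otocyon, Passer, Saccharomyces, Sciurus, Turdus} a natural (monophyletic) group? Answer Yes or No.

The most recent common ancestor of these taxa subtends (((Sciurus,Turdus),(Passer,Meleagris,((Enhydra,Apis),(Lynx,Saccharomyces)))),(Otocyon,Microtus)).
That clade has exactly 10 tips — every listed taxon and nothing else — so the group is monophyletic.

Yes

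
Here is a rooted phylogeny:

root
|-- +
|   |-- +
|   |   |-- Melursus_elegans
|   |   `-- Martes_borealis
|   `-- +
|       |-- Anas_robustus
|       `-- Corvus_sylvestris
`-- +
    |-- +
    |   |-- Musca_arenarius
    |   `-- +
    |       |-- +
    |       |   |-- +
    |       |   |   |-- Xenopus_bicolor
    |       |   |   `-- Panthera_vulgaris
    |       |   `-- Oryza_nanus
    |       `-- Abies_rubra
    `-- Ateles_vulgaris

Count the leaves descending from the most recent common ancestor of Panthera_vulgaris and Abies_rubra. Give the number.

The MRCA of Panthera_vulgaris and Abies_rubra is the node subtending (((Xenopus_bicolor,Panthera_vulgaris),Oryza_nanus),Abies_rubra).
That clade contains 4 terminal taxa: Abies_rubra, Oryza_nanus, Panthera_vulgaris, Xenopus_bicolor.

4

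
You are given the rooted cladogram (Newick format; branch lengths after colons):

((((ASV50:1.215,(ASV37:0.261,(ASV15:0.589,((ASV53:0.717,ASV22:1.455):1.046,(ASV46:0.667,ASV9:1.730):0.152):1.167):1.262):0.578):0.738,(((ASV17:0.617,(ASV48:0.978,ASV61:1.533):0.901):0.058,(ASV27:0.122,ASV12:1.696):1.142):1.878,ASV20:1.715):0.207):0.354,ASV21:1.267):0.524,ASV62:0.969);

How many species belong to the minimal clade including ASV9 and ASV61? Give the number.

The MRCA of ASV9 and ASV61 is the node subtending ((ASV50,(ASV37,(ASV15,((ASV53,ASV22),(ASV46,ASV9))))),(((ASV17,(ASV48,ASV61)),(ASV27,ASV12)),ASV20)).
That clade contains 13 terminal taxa: ASV12, ASV15, ASV17, ASV20, ASV22, ASV27, ASV37, ASV46, ASV48, ASV50, ASV53, ASV61, ASV9.

13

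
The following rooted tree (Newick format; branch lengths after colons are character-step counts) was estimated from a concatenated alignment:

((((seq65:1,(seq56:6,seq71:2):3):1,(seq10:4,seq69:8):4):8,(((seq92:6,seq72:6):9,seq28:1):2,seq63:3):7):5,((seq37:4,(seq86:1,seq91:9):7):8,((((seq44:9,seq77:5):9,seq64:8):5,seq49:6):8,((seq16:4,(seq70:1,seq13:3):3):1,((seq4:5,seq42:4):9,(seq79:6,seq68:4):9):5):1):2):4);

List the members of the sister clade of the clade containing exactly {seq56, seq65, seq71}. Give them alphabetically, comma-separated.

The clade containing exactly {seq56, seq65, seq71} attaches to the tree at the node subtending ((seq65,(seq56,seq71)),(seq10,seq69)).
The other lineage descending from that same node — the sister group — is (seq10,seq69); its 2 tips in alphabetical order are the answer.

seq10, seq69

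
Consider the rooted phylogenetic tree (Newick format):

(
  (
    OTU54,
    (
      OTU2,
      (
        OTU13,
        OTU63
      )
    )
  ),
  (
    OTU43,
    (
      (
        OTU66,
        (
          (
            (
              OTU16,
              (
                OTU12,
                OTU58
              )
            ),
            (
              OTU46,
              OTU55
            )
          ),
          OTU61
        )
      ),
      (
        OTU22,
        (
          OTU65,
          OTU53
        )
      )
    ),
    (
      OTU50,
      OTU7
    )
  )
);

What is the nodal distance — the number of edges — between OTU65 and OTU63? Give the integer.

9

The MRCA of OTU65 and OTU63 is the root of the tree.
From OTU65 up to that node: 5 branches. From OTU63 up to the same node: 4 branches. Total: 5 + 4 = 9.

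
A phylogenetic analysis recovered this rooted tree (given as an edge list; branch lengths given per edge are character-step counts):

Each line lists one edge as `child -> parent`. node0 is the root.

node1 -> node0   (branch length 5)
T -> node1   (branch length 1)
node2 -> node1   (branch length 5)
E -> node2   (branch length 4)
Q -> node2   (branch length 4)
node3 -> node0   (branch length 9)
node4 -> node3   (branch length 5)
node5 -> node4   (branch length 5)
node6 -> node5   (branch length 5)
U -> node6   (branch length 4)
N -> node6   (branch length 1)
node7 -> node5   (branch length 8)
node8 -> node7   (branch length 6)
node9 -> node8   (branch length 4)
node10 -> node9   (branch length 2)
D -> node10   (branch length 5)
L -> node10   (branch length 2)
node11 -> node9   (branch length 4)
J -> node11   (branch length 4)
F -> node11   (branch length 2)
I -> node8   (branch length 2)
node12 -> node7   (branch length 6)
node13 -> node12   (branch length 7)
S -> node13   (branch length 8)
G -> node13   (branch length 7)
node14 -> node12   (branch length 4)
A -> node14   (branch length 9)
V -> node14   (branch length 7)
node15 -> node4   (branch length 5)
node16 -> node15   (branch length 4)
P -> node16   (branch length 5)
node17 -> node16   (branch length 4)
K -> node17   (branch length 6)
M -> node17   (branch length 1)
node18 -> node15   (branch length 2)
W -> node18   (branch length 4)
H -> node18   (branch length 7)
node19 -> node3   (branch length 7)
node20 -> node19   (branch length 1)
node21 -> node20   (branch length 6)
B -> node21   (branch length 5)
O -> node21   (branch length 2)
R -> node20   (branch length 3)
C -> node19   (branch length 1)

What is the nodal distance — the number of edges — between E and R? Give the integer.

The MRCA of E and R is the root of the tree.
From E up to that node: 3 branches. From R up to the same node: 4 branches. Total: 3 + 4 = 7.

7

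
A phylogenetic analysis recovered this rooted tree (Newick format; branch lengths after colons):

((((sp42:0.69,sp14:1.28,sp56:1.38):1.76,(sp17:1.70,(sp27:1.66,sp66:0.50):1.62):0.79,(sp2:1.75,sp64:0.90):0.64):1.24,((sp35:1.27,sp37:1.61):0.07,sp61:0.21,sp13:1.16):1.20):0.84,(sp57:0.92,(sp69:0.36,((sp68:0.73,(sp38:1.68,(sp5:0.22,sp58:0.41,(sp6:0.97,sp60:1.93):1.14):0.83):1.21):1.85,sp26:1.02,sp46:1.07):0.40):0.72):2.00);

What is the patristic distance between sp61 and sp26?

The path runs sp61 → … → MRCA → … → sp26; the MRCA is the root of the tree.
Branch lengths along that path: 0.21 + 1.20 + 0.84 + 2.00 + 0.72 + 0.40 + 1.02 = 6.39.

6.39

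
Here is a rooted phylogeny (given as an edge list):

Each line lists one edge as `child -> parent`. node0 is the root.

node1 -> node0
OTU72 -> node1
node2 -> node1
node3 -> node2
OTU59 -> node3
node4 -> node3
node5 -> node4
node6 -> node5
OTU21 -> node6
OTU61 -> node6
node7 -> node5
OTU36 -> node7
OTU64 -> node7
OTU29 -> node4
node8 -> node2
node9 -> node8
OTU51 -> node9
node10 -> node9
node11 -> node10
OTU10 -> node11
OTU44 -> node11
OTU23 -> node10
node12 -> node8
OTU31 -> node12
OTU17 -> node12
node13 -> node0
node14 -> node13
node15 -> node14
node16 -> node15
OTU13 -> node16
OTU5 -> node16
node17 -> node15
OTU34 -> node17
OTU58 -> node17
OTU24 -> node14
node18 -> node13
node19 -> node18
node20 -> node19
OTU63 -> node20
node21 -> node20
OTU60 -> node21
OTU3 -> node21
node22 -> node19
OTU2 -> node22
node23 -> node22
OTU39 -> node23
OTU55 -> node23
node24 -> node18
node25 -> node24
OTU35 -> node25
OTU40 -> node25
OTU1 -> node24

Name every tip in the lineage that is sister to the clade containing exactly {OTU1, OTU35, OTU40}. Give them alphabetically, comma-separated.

OTU2, OTU3, OTU39, OTU55, OTU60, OTU63

The clade containing exactly {OTU1, OTU35, OTU40} attaches to the tree at the node subtending (((OTU63,(OTU60,OTU3)),(OTU2,(OTU39,OTU55))),((OTU35,OTU40),OTU1)).
The other lineage descending from that same node — the sister group — is ((OTU63,(OTU60,OTU3)),(OTU2,(OTU39,OTU55))); its 6 tips in alphabetical order are the answer.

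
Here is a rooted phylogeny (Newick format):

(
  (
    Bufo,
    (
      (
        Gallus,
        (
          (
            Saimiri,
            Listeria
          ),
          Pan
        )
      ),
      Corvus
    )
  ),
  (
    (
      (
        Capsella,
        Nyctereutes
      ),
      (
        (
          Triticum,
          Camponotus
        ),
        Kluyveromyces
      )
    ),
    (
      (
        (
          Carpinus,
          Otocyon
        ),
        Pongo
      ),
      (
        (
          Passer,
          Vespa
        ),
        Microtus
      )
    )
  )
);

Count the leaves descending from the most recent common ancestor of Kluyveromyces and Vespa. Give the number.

The MRCA of Kluyveromyces and Vespa is the node subtending (((Capsella,Nyctereutes),((Triticum,Camponotus),Kluyveromyces)),(((Carpinus,Otocyon),Pongo),((Passer,Vespa),Microtus))).
That clade contains 11 terminal taxa: Camponotus, Capsella, Carpinus, Kluyveromyces, Microtus, Nyctereutes, Otocyon, Passer, Pongo, Triticum, Vespa.

11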